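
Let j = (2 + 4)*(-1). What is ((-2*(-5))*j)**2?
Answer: 3600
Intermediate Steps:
j = -6 (j = 6*(-1) = -6)
((-2*(-5))*j)**2 = (-2*(-5)*(-6))**2 = (10*(-6))**2 = (-60)**2 = 3600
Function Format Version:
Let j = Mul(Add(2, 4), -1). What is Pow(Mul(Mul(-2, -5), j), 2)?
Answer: 3600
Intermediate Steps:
j = -6 (j = Mul(6, -1) = -6)
Pow(Mul(Mul(-2, -5), j), 2) = Pow(Mul(Mul(-2, -5), -6), 2) = Pow(Mul(10, -6), 2) = Pow(-60, 2) = 3600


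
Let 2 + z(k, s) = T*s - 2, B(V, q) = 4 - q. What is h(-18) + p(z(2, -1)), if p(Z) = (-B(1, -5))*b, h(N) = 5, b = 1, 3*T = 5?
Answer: -4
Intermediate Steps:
T = 5/3 (T = (⅓)*5 = 5/3 ≈ 1.6667)
z(k, s) = -4 + 5*s/3 (z(k, s) = -2 + (5*s/3 - 2) = -2 + (-2 + 5*s/3) = -4 + 5*s/3)
p(Z) = -9 (p(Z) = -(4 - 1*(-5))*1 = -(4 + 5)*1 = -1*9*1 = -9*1 = -9)
h(-18) + p(z(2, -1)) = 5 - 9 = -4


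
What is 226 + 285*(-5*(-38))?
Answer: 54376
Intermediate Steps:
226 + 285*(-5*(-38)) = 226 + 285*190 = 226 + 54150 = 54376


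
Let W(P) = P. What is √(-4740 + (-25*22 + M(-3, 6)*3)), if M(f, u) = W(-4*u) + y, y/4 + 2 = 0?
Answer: I*√5386 ≈ 73.389*I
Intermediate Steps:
y = -8 (y = -8 + 4*0 = -8 + 0 = -8)
M(f, u) = -8 - 4*u (M(f, u) = -4*u - 8 = -8 - 4*u)
√(-4740 + (-25*22 + M(-3, 6)*3)) = √(-4740 + (-25*22 + (-8 - 4*6)*3)) = √(-4740 + (-550 + (-8 - 24)*3)) = √(-4740 + (-550 - 32*3)) = √(-4740 + (-550 - 96)) = √(-4740 - 646) = √(-5386) = I*√5386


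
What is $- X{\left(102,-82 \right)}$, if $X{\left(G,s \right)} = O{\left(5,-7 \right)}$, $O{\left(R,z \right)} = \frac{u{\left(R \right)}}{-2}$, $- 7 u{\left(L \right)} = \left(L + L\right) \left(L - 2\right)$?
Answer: $- \frac{15}{7} \approx -2.1429$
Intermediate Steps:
$u{\left(L \right)} = - \frac{2 L \left(-2 + L\right)}{7}$ ($u{\left(L \right)} = - \frac{\left(L + L\right) \left(L - 2\right)}{7} = - \frac{2 L \left(-2 + L\right)}{7}$)
$O{\left(R,z \right)} = - \frac{R \left(2 - R\right)}{7}$ ($O{\left(R,z \right)} = \frac{\frac{2}{7} R \left(2 - R\right)}{-2} = \frac{2 R \left(2 - R\right)}{7} \left(- \frac{1}{2}\right) = - \frac{R \left(2 - R\right)}{7}$)
$X{\left(G,s \right)} = \frac{15}{7}$ ($X{\left(G,s \right)} = \frac{1}{7} \cdot 5 \left(-2 + 5\right) = \frac{1}{7} \cdot 5 \cdot 3 = \frac{15}{7}$)
$- X{\left(102,-82 \right)} = \left(-1\right) \frac{15}{7} = - \frac{15}{7}$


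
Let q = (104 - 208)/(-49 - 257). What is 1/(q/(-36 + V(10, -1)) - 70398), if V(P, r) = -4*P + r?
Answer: -11781/829358890 ≈ -1.4205e-5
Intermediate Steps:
V(P, r) = r - 4*P
q = 52/153 (q = -104/(-306) = -104*(-1/306) = 52/153 ≈ 0.33987)
1/(q/(-36 + V(10, -1)) - 70398) = 1/(52/(153*(-36 + (-1 - 4*10))) - 70398) = 1/(52/(153*(-36 + (-1 - 40))) - 70398) = 1/(52/(153*(-36 - 41)) - 70398) = 1/((52/153)/(-77) - 70398) = 1/((52/153)*(-1/77) - 70398) = 1/(-52/11781 - 70398) = 1/(-829358890/11781) = -11781/829358890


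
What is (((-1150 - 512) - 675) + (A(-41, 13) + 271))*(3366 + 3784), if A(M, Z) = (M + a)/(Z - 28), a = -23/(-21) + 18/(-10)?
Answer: -929377306/63 ≈ -1.4752e+7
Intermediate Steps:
a = -74/105 (a = -23*(-1/21) + 18*(-1/10) = 23/21 - 9/5 = -74/105 ≈ -0.70476)
A(M, Z) = (-74/105 + M)/(-28 + Z) (A(M, Z) = (M - 74/105)/(Z - 28) = (-74/105 + M)/(-28 + Z))
(((-1150 - 512) - 675) + (A(-41, 13) + 271))*(3366 + 3784) = (((-1150 - 512) - 675) + ((-74/105 - 41)/(-28 + 13) + 271))*(3366 + 3784) = ((-1662 - 675) + (-4379/105/(-15) + 271))*7150 = (-2337 + (-1/15*(-4379/105) + 271))*7150 = (-2337 + (4379/1575 + 271))*7150 = (-2337 + 431204/1575)*7150 = -3249571/1575*7150 = -929377306/63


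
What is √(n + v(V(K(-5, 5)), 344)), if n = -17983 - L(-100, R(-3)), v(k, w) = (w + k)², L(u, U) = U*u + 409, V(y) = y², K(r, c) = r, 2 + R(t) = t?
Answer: √117269 ≈ 342.45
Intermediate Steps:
R(t) = -2 + t
L(u, U) = 409 + U*u
v(k, w) = (k + w)²
n = -18892 (n = -17983 - (409 + (-2 - 3)*(-100)) = -17983 - (409 - 5*(-100)) = -17983 - (409 + 500) = -17983 - 1*909 = -17983 - 909 = -18892)
√(n + v(V(K(-5, 5)), 344)) = √(-18892 + ((-5)² + 344)²) = √(-18892 + (25 + 344)²) = √(-18892 + 369²) = √(-18892 + 136161) = √117269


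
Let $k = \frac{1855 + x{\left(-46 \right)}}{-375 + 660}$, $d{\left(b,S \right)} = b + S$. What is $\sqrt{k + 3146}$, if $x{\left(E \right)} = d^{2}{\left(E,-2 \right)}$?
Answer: $\frac{\sqrt{256719165}}{285} \approx 56.219$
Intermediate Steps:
$d{\left(b,S \right)} = S + b$
$x{\left(E \right)} = \left(-2 + E\right)^{2}$
$k = \frac{4159}{285}$ ($k = \frac{1855 + \left(-2 - 46\right)^{2}}{-375 + 660} = \frac{1855 + \left(-48\right)^{2}}{285} = \left(1855 + 2304\right) \frac{1}{285} = 4159 \cdot \frac{1}{285} = \frac{4159}{285} \approx 14.593$)
$\sqrt{k + 3146} = \sqrt{\frac{4159}{285} + 3146} = \sqrt{\frac{900769}{285}} = \frac{\sqrt{256719165}}{285}$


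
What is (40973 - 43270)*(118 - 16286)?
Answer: 37137896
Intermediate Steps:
(40973 - 43270)*(118 - 16286) = -2297*(-16168) = 37137896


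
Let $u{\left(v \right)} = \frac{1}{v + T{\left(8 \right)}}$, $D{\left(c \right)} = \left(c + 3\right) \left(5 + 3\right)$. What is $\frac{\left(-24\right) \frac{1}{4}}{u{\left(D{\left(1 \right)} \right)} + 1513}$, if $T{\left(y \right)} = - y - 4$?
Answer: $- \frac{40}{10087} \approx -0.0039655$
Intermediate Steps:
$D{\left(c \right)} = 24 + 8 c$ ($D{\left(c \right)} = \left(3 + c\right) 8 = 24 + 8 c$)
$T{\left(y \right)} = -4 - y$
$u{\left(v \right)} = \frac{1}{-12 + v}$ ($u{\left(v \right)} = \frac{1}{v - 12} = \frac{1}{-12 + v}$)
$\frac{\left(-24\right) \frac{1}{4}}{u{\left(D{\left(1 \right)} \right)} + 1513} = \frac{\left(-24\right) \frac{1}{4}}{\frac{1}{-12 + \left(24 + 8 \cdot 1\right)} + 1513} = \frac{\left(-24\right) \frac{1}{4}}{\frac{1}{-12 + \left(24 + 8\right)} + 1513} = \frac{1}{\frac{1}{-12 + 32} + 1513} \left(-6\right) = \frac{1}{\frac{1}{20} + 1513} \left(-6\right) = \frac{1}{\frac{30261}{20}} \left(-6\right) = \frac{20}{30261} \left(-6\right) = - \frac{40}{10087}$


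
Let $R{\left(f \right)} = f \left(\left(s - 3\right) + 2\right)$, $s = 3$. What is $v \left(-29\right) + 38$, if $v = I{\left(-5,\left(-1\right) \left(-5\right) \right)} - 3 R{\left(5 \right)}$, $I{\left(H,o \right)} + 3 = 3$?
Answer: $908$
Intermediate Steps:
$I{\left(H,o \right)} = 0$ ($I{\left(H,o \right)} = -3 + 3 = 0$)
$R{\left(f \right)} = 2 f$ ($R{\left(f \right)} = f \left(\left(3 - 3\right) + 2\right) = f \left(0 + 2\right) = f 2 = 2 f$)
$v = -30$ ($v = 0 - 3 \cdot 2 \cdot 5 = 0 - 30 = -30$)
$v \left(-29\right) + 38 = \left(-30\right) \left(-29\right) + 38 = 870 + 38 = 908$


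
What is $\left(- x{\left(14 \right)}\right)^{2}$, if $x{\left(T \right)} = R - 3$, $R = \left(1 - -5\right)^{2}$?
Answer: $1089$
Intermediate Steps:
$R = 36$ ($R = \left(1 + 5\right)^{2} = 6^{2} = 36$)
$x{\left(T \right)} = 33$ ($x{\left(T \right)} = 36 - 3 = 33$)
$\left(- x{\left(14 \right)}\right)^{2} = \left(\left(-1\right) 33\right)^{2} = \left(-33\right)^{2} = 1089$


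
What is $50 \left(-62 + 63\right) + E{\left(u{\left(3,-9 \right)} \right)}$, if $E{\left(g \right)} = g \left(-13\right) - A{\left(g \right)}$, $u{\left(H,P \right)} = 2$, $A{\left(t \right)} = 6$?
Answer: $18$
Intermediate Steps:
$E{\left(g \right)} = -6 - 13 g$ ($E{\left(g \right)} = g \left(-13\right) - 6 = - 13 g - 6 = -6 - 13 g$)
$50 \left(-62 + 63\right) + E{\left(u{\left(3,-9 \right)} \right)} = 50 \left(-62 + 63\right) - 32 = 50 \cdot 1 - 32 = 50 - 32 = 18$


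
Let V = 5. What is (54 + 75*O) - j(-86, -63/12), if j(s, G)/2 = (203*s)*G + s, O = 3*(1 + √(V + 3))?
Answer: -182858 + 450*√2 ≈ -1.8222e+5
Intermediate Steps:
O = 3 + 6*√2 (O = 3*(1 + √(5 + 3)) = 3*(1 + √8) = 3*(1 + 2*√2) = 3 + 6*√2 ≈ 11.485)
j(s, G) = 2*s + 406*G*s (j(s, G) = 2*((203*s)*G + s) = 2*(203*G*s + s) = 2*(s + 203*G*s) = 2*s + 406*G*s)
(54 + 75*O) - j(-86, -63/12) = (54 + 75*(3 + 6*√2)) - 2*(-86)*(1 + 203*(-63/12)) = (54 + (225 + 450*√2)) - 2*(-86)*(1 + 203*(-63*1/12)) = (279 + 450*√2) - 2*(-86)*(1 + 203*(-21/4)) = (279 + 450*√2) - 2*(-86)*(1 - 4263/4) = (279 + 450*√2) - 2*(-86)*(-4259)/4 = (279 + 450*√2) - 1*183137 = (279 + 450*√2) - 183137 = -182858 + 450*√2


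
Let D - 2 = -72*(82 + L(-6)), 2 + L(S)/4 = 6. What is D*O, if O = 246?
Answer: -1735284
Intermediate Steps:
L(S) = 16 (L(S) = -8 + 4*6 = -8 + 24 = 16)
D = -7054 (D = 2 - 72*(82 + 16) = 2 - 72*98 = 2 - 7056 = -7054)
D*O = -7054*246 = -1735284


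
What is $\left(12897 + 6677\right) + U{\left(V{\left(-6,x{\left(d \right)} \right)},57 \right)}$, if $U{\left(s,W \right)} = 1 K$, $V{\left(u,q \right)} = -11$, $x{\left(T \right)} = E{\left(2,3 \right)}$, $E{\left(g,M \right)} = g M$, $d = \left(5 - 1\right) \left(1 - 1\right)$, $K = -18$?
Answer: $19556$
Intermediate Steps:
$d = 0$ ($d = 4 \cdot 0 = 0$)
$E{\left(g,M \right)} = M g$
$x{\left(T \right)} = 6$ ($x{\left(T \right)} = 3 \cdot 2 = 6$)
$U{\left(s,W \right)} = -18$ ($U{\left(s,W \right)} = 1 \left(-18\right) = -18$)
$\left(12897 + 6677\right) + U{\left(V{\left(-6,x{\left(d \right)} \right)},57 \right)} = \left(12897 + 6677\right) - 18 = 19574 - 18 = 19556$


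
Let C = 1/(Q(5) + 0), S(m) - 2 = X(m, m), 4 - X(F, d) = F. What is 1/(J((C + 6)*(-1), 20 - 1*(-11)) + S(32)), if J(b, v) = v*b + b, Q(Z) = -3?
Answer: -3/622 ≈ -0.0048231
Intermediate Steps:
X(F, d) = 4 - F
S(m) = 6 - m (S(m) = 2 + (4 - m) = 6 - m)
C = -⅓ (C = 1/(-3 + 0) = 1/(-3) = -⅓ ≈ -0.33333)
J(b, v) = b + b*v (J(b, v) = b*v + b = b + b*v)
1/(J((C + 6)*(-1), 20 - 1*(-11)) + S(32)) = 1/(((-⅓ + 6)*(-1))*(1 + (20 - 1*(-11))) + (6 - 1*32)) = 1/(((17/3)*(-1))*(1 + (20 + 11)) + (6 - 32)) = 1/(-17*(1 + 31)/3 - 26) = 1/(-17/3*32 - 26) = 1/(-544/3 - 26) = 1/(-622/3) = -3/622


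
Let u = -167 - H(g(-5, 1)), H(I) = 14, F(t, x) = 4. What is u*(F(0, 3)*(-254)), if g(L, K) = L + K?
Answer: 183896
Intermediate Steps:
g(L, K) = K + L
u = -181 (u = -167 - 1*14 = -167 - 14 = -181)
u*(F(0, 3)*(-254)) = -724*(-254) = -181*(-1016) = 183896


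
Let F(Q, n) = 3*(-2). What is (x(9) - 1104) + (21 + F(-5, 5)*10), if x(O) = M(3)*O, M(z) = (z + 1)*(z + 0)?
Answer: -1035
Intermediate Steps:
F(Q, n) = -6
M(z) = z*(1 + z) (M(z) = (1 + z)*z = z*(1 + z))
x(O) = 12*O (x(O) = (3*(1 + 3))*O = (3*4)*O = 12*O)
(x(9) - 1104) + (21 + F(-5, 5)*10) = (12*9 - 1104) + (21 - 6*10) = (108 - 1104) + (21 - 60) = -996 - 39 = -1035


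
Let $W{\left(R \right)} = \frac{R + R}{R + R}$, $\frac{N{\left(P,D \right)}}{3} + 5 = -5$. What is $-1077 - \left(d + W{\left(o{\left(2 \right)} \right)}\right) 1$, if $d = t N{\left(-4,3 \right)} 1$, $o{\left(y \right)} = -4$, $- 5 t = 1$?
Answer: $-1084$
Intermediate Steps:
$t = - \frac{1}{5}$ ($t = \left(- \frac{1}{5}\right) 1 = - \frac{1}{5} \approx -0.2$)
$N{\left(P,D \right)} = -30$ ($N{\left(P,D \right)} = -15 + 3 \left(-5\right) = -15 - 15 = -30$)
$W{\left(R \right)} = 1$ ($W{\left(R \right)} = \frac{2 R}{2 R} = 2 R \frac{1}{2 R} = 1$)
$d = 6$ ($d = \left(- \frac{1}{5}\right) \left(-30\right) 1 = 6 \cdot 1 = 6$)
$-1077 - \left(d + W{\left(o{\left(2 \right)} \right)}\right) 1 = -1077 - \left(6 + 1\right) 1 = -1077 - 7 \cdot 1 = -1077 - 7 = -1084$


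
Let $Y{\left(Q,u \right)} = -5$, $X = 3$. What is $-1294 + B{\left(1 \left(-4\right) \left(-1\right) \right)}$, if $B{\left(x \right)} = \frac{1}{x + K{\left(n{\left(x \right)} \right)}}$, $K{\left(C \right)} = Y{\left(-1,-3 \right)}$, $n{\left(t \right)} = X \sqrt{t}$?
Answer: $-1295$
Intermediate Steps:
$n{\left(t \right)} = 3 \sqrt{t}$
$K{\left(C \right)} = -5$
$B{\left(x \right)} = \frac{1}{-5 + x}$ ($B{\left(x \right)} = \frac{1}{x - 5} = \frac{1}{-5 + x}$)
$-1294 + B{\left(1 \left(-4\right) \left(-1\right) \right)} = -1294 + \frac{1}{-5 + 1 \left(-4\right) \left(-1\right)} = -1294 + \frac{1}{-5 - -4} = -1294 + \frac{1}{-5 + 4} = -1294 + \frac{1}{-1} = -1294 - 1 = -1295$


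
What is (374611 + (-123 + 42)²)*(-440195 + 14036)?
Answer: -162439878348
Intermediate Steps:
(374611 + (-123 + 42)²)*(-440195 + 14036) = (374611 + (-81)²)*(-426159) = (374611 + 6561)*(-426159) = 381172*(-426159) = -162439878348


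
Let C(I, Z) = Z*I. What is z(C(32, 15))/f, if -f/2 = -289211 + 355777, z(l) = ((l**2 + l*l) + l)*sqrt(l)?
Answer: -461280*sqrt(30)/33283 ≈ -75.911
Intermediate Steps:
C(I, Z) = I*Z
z(l) = sqrt(l)*(l + 2*l**2) (z(l) = ((l**2 + l**2) + l)*sqrt(l) = (2*l**2 + l)*sqrt(l) = (l + 2*l**2)*sqrt(l) = sqrt(l)*(l + 2*l**2))
f = -133132 (f = -2*(-289211 + 355777) = -2*66566 = -133132)
z(C(32, 15))/f = ((32*15)**(3/2)*(1 + 2*(32*15)))/(-133132) = (480**(3/2)*(1 + 2*480))*(-1/133132) = ((1920*sqrt(30))*(1 + 960))*(-1/133132) = ((1920*sqrt(30))*961)*(-1/133132) = (1845120*sqrt(30))*(-1/133132) = -461280*sqrt(30)/33283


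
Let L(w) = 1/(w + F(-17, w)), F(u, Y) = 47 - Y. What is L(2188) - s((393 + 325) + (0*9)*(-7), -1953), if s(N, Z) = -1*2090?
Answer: 98231/47 ≈ 2090.0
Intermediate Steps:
L(w) = 1/47 (L(w) = 1/(w + (47 - w)) = 1/47)
s(N, Z) = -2090
L(2188) - s((393 + 325) + (0*9)*(-7), -1953) = 1/47 - 1*(-2090) = 1/47 + 2090 = 98231/47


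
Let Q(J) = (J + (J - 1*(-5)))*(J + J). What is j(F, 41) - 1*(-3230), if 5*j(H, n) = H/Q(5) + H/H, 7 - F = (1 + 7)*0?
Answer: 2422657/750 ≈ 3230.2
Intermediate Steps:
F = 7 (F = 7 - (1 + 7)*0 = 7 - 8*0 = 7 - 1*0 = 7 + 0 = 7)
Q(J) = 2*J*(5 + 2*J) (Q(J) = (J + (J + 5))*(2*J) = (J + (5 + J))*(2*J) = (5 + 2*J)*(2*J) = 2*J*(5 + 2*J))
j(H, n) = 1/5 + H/750 (j(H, n) = (H/((2*5*(5 + 2*5))) + H/H)/5 = (H/((2*5*(5 + 10))) + 1)/5 = (H/((2*5*15)) + 1)/5 = (H/150 + 1)/5 = (1 + H/150)/5 = 1/5 + H/750)
j(F, 41) - 1*(-3230) = (1/5 + (1/750)*7) - 1*(-3230) = (1/5 + 7/750) + 3230 = 157/750 + 3230 = 2422657/750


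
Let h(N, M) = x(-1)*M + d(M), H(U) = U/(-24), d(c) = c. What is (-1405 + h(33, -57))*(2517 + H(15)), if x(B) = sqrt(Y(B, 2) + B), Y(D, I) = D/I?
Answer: -14715761/4 - 1147467*I*sqrt(6)/16 ≈ -3.6789e+6 - 1.7567e+5*I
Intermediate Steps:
x(B) = sqrt(6)*sqrt(B)/2 (x(B) = sqrt(B/2 + B) = sqrt(3*B/2) = sqrt(6)*sqrt(B)/2)
H(U) = -U/24 (H(U) = U*(-1/24) = -U/24)
h(N, M) = M + I*M*sqrt(6)/2 (h(N, M) = (sqrt(6)*sqrt(-1)/2)*M + M = (sqrt(6)*I/2)*M + M = (I*sqrt(6)/2)*M + M = I*M*sqrt(6)/2 + M = M + I*M*sqrt(6)/2)
(-1405 + h(33, -57))*(2517 + H(15)) = (-1405 + (1/2)*(-57)*(2 + I*sqrt(6)))*(2517 - 1/24*15) = (-1405 + (-57 - 57*I*sqrt(6)/2))*(2517 - 5/8) = (-1462 - 57*I*sqrt(6)/2)*(20131/8) = -14715761/4 - 1147467*I*sqrt(6)/16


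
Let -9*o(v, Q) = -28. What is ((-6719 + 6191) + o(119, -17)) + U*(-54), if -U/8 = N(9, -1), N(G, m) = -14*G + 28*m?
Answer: -603476/9 ≈ -67053.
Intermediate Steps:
U = 1232 (U = -8*(-14*9 + 28*(-1)) = -8*(-126 - 28) = -8*(-154) = 1232)
o(v, Q) = 28/9 (o(v, Q) = -⅑*(-28) = 28/9)
((-6719 + 6191) + o(119, -17)) + U*(-54) = ((-6719 + 6191) + 28/9) + 1232*(-54) = (-528 + 28/9) - 66528 = -4724/9 - 66528 = -603476/9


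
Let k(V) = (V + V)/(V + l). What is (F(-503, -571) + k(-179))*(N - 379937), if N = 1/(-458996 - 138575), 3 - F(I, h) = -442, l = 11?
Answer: -710614192433221/4182997 ≈ -1.6988e+8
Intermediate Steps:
F(I, h) = 445 (F(I, h) = 3 - 1*(-442) = 3 + 442 = 445)
k(V) = 2*V/(11 + V) (k(V) = (V + V)/(V + 11) = (2*V)/(11 + V) = 2*V/(11 + V))
N = -1/597571 (N = 1/(-597571) = -1/597571 ≈ -1.6734e-6)
(F(-503, -571) + k(-179))*(N - 379937) = (445 + 2*(-179)/(11 - 179))*(-1/597571 - 379937) = (445 + 2*(-179)/(-168))*(-227039333028/597571) = (445 + 2*(-179)*(-1/168))*(-227039333028/597571) = (445 + 179/84)*(-227039333028/597571) = (37559/84)*(-227039333028/597571) = -710614192433221/4182997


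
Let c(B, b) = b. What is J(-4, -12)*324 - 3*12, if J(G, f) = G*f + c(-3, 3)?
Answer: 16488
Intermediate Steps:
J(G, f) = 3 + G*f (J(G, f) = G*f + 3 = 3 + G*f)
J(-4, -12)*324 - 3*12 = (3 - 4*(-12))*324 - 3*12 = (3 + 48)*324 - 36 = 51*324 - 36 = 16524 - 36 = 16488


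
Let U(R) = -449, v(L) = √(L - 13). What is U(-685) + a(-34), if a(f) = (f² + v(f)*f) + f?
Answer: 673 - 34*I*√47 ≈ 673.0 - 233.09*I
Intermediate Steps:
v(L) = √(-13 + L)
a(f) = f + f² + f*√(-13 + f) (a(f) = (f² + √(-13 + f)*f) + f = (f² + f*√(-13 + f)) + f = f + f² + f*√(-13 + f))
U(-685) + a(-34) = -449 - 34*(1 - 34 + √(-13 - 34)) = -449 - 34*(1 - 34 + √(-47)) = -449 - 34*(1 - 34 + I*√47) = -449 - 34*(-33 + I*√47) = -449 + (1122 - 34*I*√47) = 673 - 34*I*√47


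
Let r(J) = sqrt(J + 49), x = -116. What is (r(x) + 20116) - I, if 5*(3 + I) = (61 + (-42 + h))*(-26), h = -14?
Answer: 20145 + I*sqrt(67) ≈ 20145.0 + 8.1853*I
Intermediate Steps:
r(J) = sqrt(49 + J)
I = -29 (I = -3 + ((61 + (-42 - 14))*(-26))/5 = -3 + ((61 - 56)*(-26))/5 = -3 + (5*(-26))/5 = -3 + (1/5)*(-130) = -3 - 26 = -29)
(r(x) + 20116) - I = (sqrt(49 - 116) + 20116) - 1*(-29) = (sqrt(-67) + 20116) + 29 = (I*sqrt(67) + 20116) + 29 = (20116 + I*sqrt(67)) + 29 = 20145 + I*sqrt(67)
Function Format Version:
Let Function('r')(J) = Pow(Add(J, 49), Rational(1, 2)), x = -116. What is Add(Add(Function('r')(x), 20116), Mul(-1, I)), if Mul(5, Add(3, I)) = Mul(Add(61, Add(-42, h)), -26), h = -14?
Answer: Add(20145, Mul(I, Pow(67, Rational(1, 2)))) ≈ Add(20145., Mul(8.1853, I))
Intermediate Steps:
Function('r')(J) = Pow(Add(49, J), Rational(1, 2))
I = -29 (I = Add(-3, Mul(Rational(1, 5), Mul(Add(61, Add(-42, -14)), -26))) = Add(-3, Mul(Rational(1, 5), Mul(Add(61, -56), -26))) = Add(-3, Mul(Rational(1, 5), Mul(5, -26))) = Add(-3, Mul(Rational(1, 5), -130)) = Add(-3, -26) = -29)
Add(Add(Function('r')(x), 20116), Mul(-1, I)) = Add(Add(Pow(Add(49, -116), Rational(1, 2)), 20116), Mul(-1, -29)) = Add(Add(Pow(-67, Rational(1, 2)), 20116), 29) = Add(Add(Mul(I, Pow(67, Rational(1, 2))), 20116), 29) = Add(Add(20116, Mul(I, Pow(67, Rational(1, 2)))), 29) = Add(20145, Mul(I, Pow(67, Rational(1, 2))))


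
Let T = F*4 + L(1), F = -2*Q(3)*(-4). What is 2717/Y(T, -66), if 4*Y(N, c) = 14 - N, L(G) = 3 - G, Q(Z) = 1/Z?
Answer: 8151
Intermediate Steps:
Q(Z) = 1/Z
F = 8/3 (F = -2/3*(-4) = -2*⅓*(-4) = -⅔*(-4) = 8/3 ≈ 2.6667)
T = 38/3 (T = (8/3)*4 + (3 - 1*1) = 32/3 + (3 - 1) = 32/3 + 2 = 38/3 ≈ 12.667)
Y(N, c) = 7/2 - N/4 (Y(N, c) = (14 - N)/4 = 7/2 - N/4)
2717/Y(T, -66) = 2717/(7/2 - ¼*38/3) = 2717/(7/2 - 19/6) = 2717/(⅓) = 2717*3 = 8151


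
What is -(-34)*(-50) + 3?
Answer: -1697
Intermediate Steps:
-(-34)*(-50) + 3 = -34*50 + 3 = -1700 + 3 = -1697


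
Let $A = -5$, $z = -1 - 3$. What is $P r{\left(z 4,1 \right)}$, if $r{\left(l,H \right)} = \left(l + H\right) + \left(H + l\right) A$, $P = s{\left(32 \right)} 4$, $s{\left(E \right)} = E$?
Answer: $7680$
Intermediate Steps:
$z = -4$
$P = 128$ ($P = 32 \cdot 4 = 128$)
$r{\left(l,H \right)} = - 4 H - 4 l$ ($r{\left(l,H \right)} = \left(l + H\right) + \left(H + l\right) \left(-5\right) = \left(H + l\right) - \left(5 H + 5 l\right) = - 4 H - 4 l$)
$P r{\left(z 4,1 \right)} = 128 \left(\left(-4\right) 1 - 4 \left(\left(-4\right) 4\right)\right) = 128 \left(-4 - -64\right) = 128 \left(-4 + 64\right) = 128 \cdot 60 = 7680$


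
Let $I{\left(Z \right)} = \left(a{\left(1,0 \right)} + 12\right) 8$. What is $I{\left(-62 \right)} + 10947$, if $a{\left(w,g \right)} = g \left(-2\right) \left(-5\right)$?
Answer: $11043$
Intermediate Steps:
$a{\left(w,g \right)} = 10 g$ ($a{\left(w,g \right)} = - 2 g \left(-5\right) = 10 g$)
$I{\left(Z \right)} = 96$ ($I{\left(Z \right)} = \left(10 \cdot 0 + 12\right) 8 = \left(0 + 12\right) 8 = 12 \cdot 8 = 96$)
$I{\left(-62 \right)} + 10947 = 96 + 10947 = 11043$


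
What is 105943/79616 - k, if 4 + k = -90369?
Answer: 7195242711/79616 ≈ 90374.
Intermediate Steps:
k = -90373 (k = -4 - 90369 = -90373)
105943/79616 - k = 105943/79616 - 1*(-90373) = 105943*(1/79616) + 90373 = 105943/79616 + 90373 = 7195242711/79616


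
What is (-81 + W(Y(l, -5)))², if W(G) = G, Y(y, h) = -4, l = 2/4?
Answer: 7225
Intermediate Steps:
l = ½ (l = 2*(¼) = ½ ≈ 0.50000)
(-81 + W(Y(l, -5)))² = (-81 - 4)² = (-85)² = 7225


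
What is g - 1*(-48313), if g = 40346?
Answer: 88659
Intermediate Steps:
g - 1*(-48313) = 40346 - 1*(-48313) = 40346 + 48313 = 88659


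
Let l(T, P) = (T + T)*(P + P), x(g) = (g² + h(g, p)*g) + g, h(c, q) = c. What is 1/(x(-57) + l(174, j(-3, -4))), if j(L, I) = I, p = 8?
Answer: 1/3657 ≈ 0.00027345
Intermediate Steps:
x(g) = g + 2*g² (x(g) = (g² + g*g) + g = (g² + g²) + g = 2*g² + g = g + 2*g²)
l(T, P) = 4*P*T (l(T, P) = (2*T)*(2*P) = 4*P*T)
1/(x(-57) + l(174, j(-3, -4))) = 1/(-57*(1 + 2*(-57)) + 4*(-4)*174) = 1/(-57*(1 - 114) - 2784) = 1/(-57*(-113) - 2784) = 1/(6441 - 2784) = 1/3657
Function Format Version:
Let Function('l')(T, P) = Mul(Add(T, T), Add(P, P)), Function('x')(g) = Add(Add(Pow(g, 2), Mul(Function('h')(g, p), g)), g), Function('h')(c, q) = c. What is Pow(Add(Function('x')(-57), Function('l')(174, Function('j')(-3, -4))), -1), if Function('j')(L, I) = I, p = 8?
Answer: Rational(1, 3657) ≈ 0.00027345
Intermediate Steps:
Function('x')(g) = Add(g, Mul(2, Pow(g, 2))) (Function('x')(g) = Add(Add(Pow(g, 2), Mul(g, g)), g) = Add(Add(Pow(g, 2), Pow(g, 2)), g) = Add(Mul(2, Pow(g, 2)), g) = Add(g, Mul(2, Pow(g, 2))))
Function('l')(T, P) = Mul(4, P, T) (Function('l')(T, P) = Mul(Mul(2, T), Mul(2, P)) = Mul(4, P, T))
Pow(Add(Function('x')(-57), Function('l')(174, Function('j')(-3, -4))), -1) = Pow(Add(Mul(-57, Add(1, Mul(2, -57))), Mul(4, -4, 174)), -1) = Pow(Add(Mul(-57, Add(1, -114)), -2784), -1) = Pow(Add(Mul(-57, -113), -2784), -1) = Pow(Add(6441, -2784), -1) = Pow(3657, -1) = Rational(1, 3657)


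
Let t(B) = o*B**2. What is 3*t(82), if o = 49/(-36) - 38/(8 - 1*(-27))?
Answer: -5182523/105 ≈ -49357.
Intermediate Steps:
o = -3083/1260 (o = 49*(-1/36) - 38/(8 + 27) = -49/36 - 38/35 = -3083/1260 ≈ -2.4468)
t(B) = -3083*B**2/1260
3*t(82) = 3*(-3083/1260*82**2) = 3*(-3083/1260*6724) = 3*(-5182523/315) = -5182523/105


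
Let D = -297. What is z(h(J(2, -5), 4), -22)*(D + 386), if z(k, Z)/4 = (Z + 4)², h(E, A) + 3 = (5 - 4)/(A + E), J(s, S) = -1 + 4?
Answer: 115344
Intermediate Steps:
J(s, S) = 3
h(E, A) = -3 + 1/(A + E) (h(E, A) = -3 + (5 - 4)/(A + E) = -3 + 1/(A + E))
z(k, Z) = 4*(4 + Z)² (z(k, Z) = 4*(Z + 4)² = 4*(4 + Z)²)
z(h(J(2, -5), 4), -22)*(D + 386) = (4*(4 - 22)²)*(-297 + 386) = (4*(-18)²)*89 = (4*324)*89 = 1296*89 = 115344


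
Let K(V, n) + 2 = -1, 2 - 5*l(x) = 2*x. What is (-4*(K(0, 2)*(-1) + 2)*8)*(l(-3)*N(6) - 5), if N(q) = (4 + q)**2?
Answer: -24800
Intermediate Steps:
l(x) = 2/5 - 2*x/5
K(V, n) = -3 (K(V, n) = -2 - 1 = -3)
(-4*(K(0, 2)*(-1) + 2)*8)*(l(-3)*N(6) - 5) = (-4*(-3*(-1) + 2)*8)*((2/5 - 2/5*(-3))*(4 + 6)**2 - 5) = (-4*(3 + 2)*8)*((2/5 + 6/5)*10**2 - 5) = (-4*5*8)*((8/5)*100 - 5) = (-20*8)*(160 - 5) = -160*155 = -24800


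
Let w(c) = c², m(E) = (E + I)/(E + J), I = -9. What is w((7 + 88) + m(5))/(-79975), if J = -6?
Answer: -9801/79975 ≈ -0.12255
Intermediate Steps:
m(E) = (-9 + E)/(-6 + E) (m(E) = (E - 9)/(E - 6) = (-9 + E)/(-6 + E))
w((7 + 88) + m(5))/(-79975) = ((7 + 88) + (-9 + 5)/(-6 + 5))²/(-79975) = (95 - 4/(-1))²*(-1/79975) = (95 - 1*(-4))²*(-1/79975) = (95 + 4)²*(-1/79975) = 99²*(-1/79975) = 9801*(-1/79975) = -9801/79975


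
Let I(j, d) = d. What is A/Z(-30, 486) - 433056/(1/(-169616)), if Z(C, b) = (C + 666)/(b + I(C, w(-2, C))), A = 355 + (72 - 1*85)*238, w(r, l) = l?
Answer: 3893020900206/53 ≈ 7.3453e+10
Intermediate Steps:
A = -2739 (A = 355 + (72 - 85)*238 = 355 - 13*238 = 355 - 3094 = -2739)
Z(C, b) = (666 + C)/(C + b) (Z(C, b) = (C + 666)/(b + C) = (666 + C)/(C + b))
A/Z(-30, 486) - 433056/(1/(-169616)) = -2739*(-30 + 486)/(666 - 30) - 433056/(1/(-169616)) = -2739/(636/456) - 433056/(-1/169616) = -2739/((1/456)*636) - 433056*(-169616) = -2739/53/38 + 73453226496 = -2739*38/53 + 73453226496 = -104082/53 + 73453226496 = 3893020900206/53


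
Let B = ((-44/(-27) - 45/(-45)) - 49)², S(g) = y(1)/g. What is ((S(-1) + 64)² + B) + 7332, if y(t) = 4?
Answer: 9536932/729 ≈ 13082.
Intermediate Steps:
S(g) = 4/g
B = 1567504/729 (B = ((-44*(-1/27) - 45*(-1/45)) - 49)² = ((44/27 + 1) - 49)² = (71/27 - 49)² = (-1252/27)² = 1567504/729 ≈ 2150.2)
((S(-1) + 64)² + B) + 7332 = ((4/(-1) + 64)² + 1567504/729) + 7332 = ((4*(-1) + 64)² + 1567504/729) + 7332 = ((-4 + 64)² + 1567504/729) + 7332 = (60² + 1567504/729) + 7332 = (3600 + 1567504/729) + 7332 = 4191904/729 + 7332 = 9536932/729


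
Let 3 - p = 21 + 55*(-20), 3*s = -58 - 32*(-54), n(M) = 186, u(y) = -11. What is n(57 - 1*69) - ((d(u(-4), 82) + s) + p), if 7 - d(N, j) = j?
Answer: -4133/3 ≈ -1377.7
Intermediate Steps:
d(N, j) = 7 - j
s = 1670/3 (s = (-58 - 32*(-54))/3 = (-58 + 1728)/3 = (⅓)*1670 = 1670/3 ≈ 556.67)
p = 1082 (p = 3 - (21 + 55*(-20)) = 3 - (21 - 1100) = 3 - 1*(-1079) = 3 + 1079 = 1082)
n(57 - 1*69) - ((d(u(-4), 82) + s) + p) = 186 - (((7 - 1*82) + 1670/3) + 1082) = 186 - (((7 - 82) + 1670/3) + 1082) = 186 - ((-75 + 1670/3) + 1082) = 186 - (1445/3 + 1082) = 186 - 1*4691/3 = 186 - 4691/3 = -4133/3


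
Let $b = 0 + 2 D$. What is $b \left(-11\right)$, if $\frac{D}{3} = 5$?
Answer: $-330$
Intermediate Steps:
$D = 15$ ($D = 3 \cdot 5 = 15$)
$b = 30$ ($b = 0 + 2 \cdot 15 = 0 + 30 = 30$)
$b \left(-11\right) = 30 \left(-11\right) = -330$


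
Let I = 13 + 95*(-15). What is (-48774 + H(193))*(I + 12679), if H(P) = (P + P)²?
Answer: 1129201274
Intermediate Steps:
I = -1412 (I = 13 - 1425 = -1412)
H(P) = 4*P² (H(P) = (2*P)² = 4*P²)
(-48774 + H(193))*(I + 12679) = (-48774 + 4*193²)*(-1412 + 12679) = (-48774 + 4*37249)*11267 = (-48774 + 148996)*11267 = 100222*11267 = 1129201274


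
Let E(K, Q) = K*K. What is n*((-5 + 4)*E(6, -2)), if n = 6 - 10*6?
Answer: 1944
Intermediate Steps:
E(K, Q) = K²
n = -54 (n = 6 - 60 = -54)
n*((-5 + 4)*E(6, -2)) = -54*(-5 + 4)*6² = -(-54)*36 = -54*(-36) = 1944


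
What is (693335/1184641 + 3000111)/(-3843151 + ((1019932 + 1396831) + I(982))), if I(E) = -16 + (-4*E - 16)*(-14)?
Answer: -1777027594243/812182761754 ≈ -2.1880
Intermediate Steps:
I(E) = 208 + 56*E (I(E) = -16 + (-16 - 4*E)*(-14) = -16 + (224 + 56*E) = 208 + 56*E)
(693335/1184641 + 3000111)/(-3843151 + ((1019932 + 1396831) + I(982))) = (693335/1184641 + 3000111)/(-3843151 + ((1019932 + 1396831) + (208 + 56*982))) = (693335*(1/1184641) + 3000111)/(-3843151 + (2416763 + (208 + 54992))) = (693335/1184641 + 3000111)/(-3843151 + (2416763 + 55200)) = 3554055188486/(1184641*(-3843151 + 2471963)) = (3554055188486/1184641)/(-1371188) = (3554055188486/1184641)*(-1/1371188) = -1777027594243/812182761754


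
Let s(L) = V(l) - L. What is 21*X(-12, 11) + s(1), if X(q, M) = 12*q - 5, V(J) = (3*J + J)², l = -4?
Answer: -2874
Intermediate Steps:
V(J) = 16*J² (V(J) = (4*J)² = 16*J²)
X(q, M) = -5 + 12*q
s(L) = 256 - L (s(L) = 16*(-4)² - L = 16*16 - L = 256 - L)
21*X(-12, 11) + s(1) = 21*(-5 + 12*(-12)) + (256 - 1*1) = 21*(-5 - 144) + (256 - 1) = 21*(-149) + 255 = -3129 + 255 = -2874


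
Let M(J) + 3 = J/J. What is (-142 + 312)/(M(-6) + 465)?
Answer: 170/463 ≈ 0.36717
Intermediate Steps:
M(J) = -2 (M(J) = -3 + J/J = -3 + 1 = -2)
(-142 + 312)/(M(-6) + 465) = (-142 + 312)/(-2 + 465) = 170/463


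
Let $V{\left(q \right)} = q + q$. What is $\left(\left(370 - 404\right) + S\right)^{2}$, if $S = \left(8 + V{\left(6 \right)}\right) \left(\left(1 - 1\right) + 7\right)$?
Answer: $11236$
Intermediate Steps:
$V{\left(q \right)} = 2 q$
$S = 140$ ($S = \left(8 + 2 \cdot 6\right) \left(\left(1 - 1\right) + 7\right) = \left(8 + 12\right) \left(0 + 7\right) = 20 \cdot 7 = 140$)
$\left(\left(370 - 404\right) + S\right)^{2} = \left(\left(370 - 404\right) + 140\right)^{2} = \left(-34 + 140\right)^{2} = 106^{2} = 11236$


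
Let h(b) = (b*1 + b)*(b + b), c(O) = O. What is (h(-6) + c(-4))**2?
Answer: 19600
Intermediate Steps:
h(b) = 4*b**2 (h(b) = (b + b)*(2*b) = (2*b)*(2*b) = 4*b**2)
(h(-6) + c(-4))**2 = (4*(-6)**2 - 4)**2 = (4*36 - 4)**2 = (144 - 4)**2 = 140**2 = 19600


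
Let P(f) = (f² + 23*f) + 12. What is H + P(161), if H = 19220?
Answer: 48856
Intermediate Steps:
P(f) = 12 + f² + 23*f
H + P(161) = 19220 + (12 + 161² + 23*161) = 19220 + (12 + 25921 + 3703) = 19220 + 29636 = 48856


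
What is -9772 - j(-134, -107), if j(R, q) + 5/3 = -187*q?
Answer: -89338/3 ≈ -29779.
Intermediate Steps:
j(R, q) = -5/3 - 187*q
-9772 - j(-134, -107) = -9772 - (-5/3 - 187*(-107)) = -9772 - (-5/3 + 20009) = -9772 - 1*60022/3 = -9772 - 60022/3 = -89338/3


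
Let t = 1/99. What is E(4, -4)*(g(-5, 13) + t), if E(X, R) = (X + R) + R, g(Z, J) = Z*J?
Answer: 25736/99 ≈ 259.96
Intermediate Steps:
t = 1/99 ≈ 0.010101
g(Z, J) = J*Z
E(X, R) = X + 2*R (E(X, R) = (R + X) + R = X + 2*R)
E(4, -4)*(g(-5, 13) + t) = (4 + 2*(-4))*(13*(-5) + 1/99) = (4 - 8)*(-65 + 1/99) = -4*(-6434/99) = 25736/99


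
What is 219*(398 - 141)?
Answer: 56283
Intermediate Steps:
219*(398 - 141) = 219*257 = 56283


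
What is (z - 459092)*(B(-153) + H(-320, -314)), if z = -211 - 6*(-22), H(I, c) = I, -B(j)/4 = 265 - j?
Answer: 914668632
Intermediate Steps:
B(j) = -1060 + 4*j (B(j) = -4*(265 - j) = -1060 + 4*j)
z = -79 (z = -211 + 132 = -79)
(z - 459092)*(B(-153) + H(-320, -314)) = (-79 - 459092)*((-1060 + 4*(-153)) - 320) = -459171*((-1060 - 612) - 320) = -459171*(-1672 - 320) = -459171*(-1992) = 914668632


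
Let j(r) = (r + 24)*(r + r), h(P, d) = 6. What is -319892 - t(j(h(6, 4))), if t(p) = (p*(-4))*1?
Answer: -318452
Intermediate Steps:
j(r) = 2*r*(24 + r) (j(r) = (24 + r)*(2*r) = 2*r*(24 + r))
t(p) = -4*p (t(p) = -4*p*1 = -4*p)
-319892 - t(j(h(6, 4))) = -319892 - (-4)*2*6*(24 + 6) = -319892 - (-4)*2*6*30 = -319892 - (-4)*360 = -319892 - 1*(-1440) = -319892 + 1440 = -318452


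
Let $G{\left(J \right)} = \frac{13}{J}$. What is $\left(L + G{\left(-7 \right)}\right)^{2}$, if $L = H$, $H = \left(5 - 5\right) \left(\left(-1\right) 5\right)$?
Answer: $\frac{169}{49} \approx 3.449$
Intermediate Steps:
$H = 0$ ($H = 0 \left(-5\right) = 0$)
$L = 0$
$\left(L + G{\left(-7 \right)}\right)^{2} = \left(0 + \frac{13}{-7}\right)^{2} = \left(0 + 13 \left(- \frac{1}{7}\right)\right)^{2} = \left(0 - \frac{13}{7}\right)^{2} = \left(- \frac{13}{7}\right)^{2} = \frac{169}{49}$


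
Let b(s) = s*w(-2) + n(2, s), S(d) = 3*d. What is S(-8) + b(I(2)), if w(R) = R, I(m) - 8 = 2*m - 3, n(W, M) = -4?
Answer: -46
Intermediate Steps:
I(m) = 5 + 2*m (I(m) = 8 + (2*m - 3) = 8 + (-3 + 2*m) = 5 + 2*m)
b(s) = -4 - 2*s (b(s) = s*(-2) - 4 = -2*s - 4 = -4 - 2*s)
S(-8) + b(I(2)) = 3*(-8) + (-4 - 2*(5 + 2*2)) = -24 + (-4 - 2*(5 + 4)) = -24 + (-4 - 2*9) = -24 + (-4 - 18) = -24 - 22 = -46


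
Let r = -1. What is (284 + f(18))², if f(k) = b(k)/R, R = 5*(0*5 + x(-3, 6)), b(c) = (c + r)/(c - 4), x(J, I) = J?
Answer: 3554902129/44100 ≈ 80610.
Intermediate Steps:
b(c) = (-1 + c)/(-4 + c) (b(c) = (c - 1)/(c - 4) = (-1 + c)/(-4 + c))
R = -15 (R = 5*(0*5 - 3) = 5*(0 - 3) = 5*(-3) = -15)
f(k) = -(-1 + k)/(15*(-4 + k)) (f(k) = ((-1 + k)/(-4 + k))/(-15) = ((-1 + k)/(-4 + k))*(-1/15) = -(-1 + k)/(15*(-4 + k)))
(284 + f(18))² = (284 + (1 - 1*18)/(15*(-4 + 18)))² = (284 + (1/15)*(1 - 18)/14)² = (284 + (1/15)*(1/14)*(-17))² = (284 - 17/210)² = (59623/210)² = 3554902129/44100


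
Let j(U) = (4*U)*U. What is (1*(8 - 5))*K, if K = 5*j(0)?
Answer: 0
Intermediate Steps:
j(U) = 4*U**2
K = 0 (K = 5*(4*0**2) = 5*(4*0) = 5*0 = 0)
(1*(8 - 5))*K = (1*(8 - 5))*0 = (1*3)*0 = 3*0 = 0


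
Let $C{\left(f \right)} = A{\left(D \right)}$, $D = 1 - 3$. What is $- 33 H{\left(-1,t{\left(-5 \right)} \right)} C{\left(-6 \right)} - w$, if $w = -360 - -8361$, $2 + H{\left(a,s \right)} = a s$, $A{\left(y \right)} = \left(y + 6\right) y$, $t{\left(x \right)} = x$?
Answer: $-7209$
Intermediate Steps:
$D = -2$
$A{\left(y \right)} = y \left(6 + y\right)$ ($A{\left(y \right)} = \left(6 + y\right) y = y \left(6 + y\right)$)
$C{\left(f \right)} = -8$ ($C{\left(f \right)} = - 2 \left(6 - 2\right) = \left(-2\right) 4 = -8$)
$H{\left(a,s \right)} = -2 + a s$
$w = 8001$ ($w = -360 + 8361 = 8001$)
$- 33 H{\left(-1,t{\left(-5 \right)} \right)} C{\left(-6 \right)} - w = - 33 \left(-2 - -5\right) \left(-8\right) - 8001 = - 33 \left(-2 + 5\right) \left(-8\right) - 8001 = \left(-33\right) 3 \left(-8\right) - 8001 = \left(-99\right) \left(-8\right) - 8001 = 792 - 8001 = -7209$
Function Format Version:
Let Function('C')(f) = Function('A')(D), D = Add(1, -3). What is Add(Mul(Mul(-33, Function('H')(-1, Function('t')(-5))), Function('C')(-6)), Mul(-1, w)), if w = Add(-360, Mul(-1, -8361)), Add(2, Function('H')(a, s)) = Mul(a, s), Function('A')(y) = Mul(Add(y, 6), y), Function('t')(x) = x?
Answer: -7209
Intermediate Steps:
D = -2
Function('A')(y) = Mul(y, Add(6, y)) (Function('A')(y) = Mul(Add(6, y), y) = Mul(y, Add(6, y)))
Function('C')(f) = -8 (Function('C')(f) = Mul(-2, Add(6, -2)) = Mul(-2, 4) = -8)
Function('H')(a, s) = Add(-2, Mul(a, s))
w = 8001 (w = Add(-360, 8361) = 8001)
Add(Mul(Mul(-33, Function('H')(-1, Function('t')(-5))), Function('C')(-6)), Mul(-1, w)) = Add(Mul(Mul(-33, Add(-2, Mul(-1, -5))), -8), Mul(-1, 8001)) = Add(Mul(Mul(-33, Add(-2, 5)), -8), -8001) = Add(Mul(Mul(-33, 3), -8), -8001) = Add(Mul(-99, -8), -8001) = Add(792, -8001) = -7209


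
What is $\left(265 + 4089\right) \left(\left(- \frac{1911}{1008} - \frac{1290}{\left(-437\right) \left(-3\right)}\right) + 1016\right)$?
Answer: $\frac{46263881993}{10488} \approx 4.4111 \cdot 10^{6}$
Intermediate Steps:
$\left(265 + 4089\right) \left(\left(- \frac{1911}{1008} - \frac{1290}{\left(-437\right) \left(-3\right)}\right) + 1016\right) = 4354 \left(\left(\left(-1911\right) \frac{1}{1008} - \frac{1290}{1311}\right) + 1016\right) = 4354 \left(\left(- \frac{91}{48} - \frac{430}{437}\right) + 1016\right) = 4354 \left(- \frac{60407}{20976} + 1016\right) = 4354 \cdot \frac{21251209}{20976} = \frac{46263881993}{10488}$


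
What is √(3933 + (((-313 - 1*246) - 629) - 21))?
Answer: 2*√681 ≈ 52.192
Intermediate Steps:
√(3933 + (((-313 - 1*246) - 629) - 21)) = √(3933 + (((-313 - 246) - 629) - 21)) = √(3933 + ((-559 - 629) - 21)) = √(3933 + (-1188 - 21)) = √(3933 - 1209) = √2724 = 2*√681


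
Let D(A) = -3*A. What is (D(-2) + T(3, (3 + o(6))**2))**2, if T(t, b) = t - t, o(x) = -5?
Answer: 36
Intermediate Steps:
T(t, b) = 0
(D(-2) + T(3, (3 + o(6))**2))**2 = (-3*(-2) + 0)**2 = (6 + 0)**2 = 6**2 = 36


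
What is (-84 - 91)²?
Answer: 30625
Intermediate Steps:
(-84 - 91)² = (-175)² = 30625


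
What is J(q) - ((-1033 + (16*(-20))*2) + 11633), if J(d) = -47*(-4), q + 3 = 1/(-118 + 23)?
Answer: -9772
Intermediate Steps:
q = -286/95 (q = -3 + 1/(-118 + 23) = -3 + 1/(-95) = -3 - 1/95 = -286/95 ≈ -3.0105)
J(d) = 188
J(q) - ((-1033 + (16*(-20))*2) + 11633) = 188 - ((-1033 + (16*(-20))*2) + 11633) = 188 - ((-1033 - 320*2) + 11633) = 188 - ((-1033 - 640) + 11633) = 188 - (-1673 + 11633) = 188 - 1*9960 = 188 - 9960 = -9772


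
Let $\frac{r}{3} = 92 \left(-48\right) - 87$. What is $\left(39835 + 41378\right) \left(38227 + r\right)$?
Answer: $2007422934$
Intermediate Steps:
$r = -13509$ ($r = 3 \left(92 \left(-48\right) - 87\right) = 3 \left(-4416 - 87\right) = 3 \left(-4503\right) = -13509$)
$\left(39835 + 41378\right) \left(38227 + r\right) = \left(39835 + 41378\right) \left(38227 - 13509\right) = 81213 \cdot 24718 = 2007422934$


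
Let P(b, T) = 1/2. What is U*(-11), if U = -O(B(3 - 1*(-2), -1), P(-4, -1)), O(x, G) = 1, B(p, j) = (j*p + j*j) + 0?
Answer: 11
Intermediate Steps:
P(b, T) = 1/2
B(p, j) = j**2 + j*p (B(p, j) = (j*p + j**2) + 0 = (j**2 + j*p) + 0 = j**2 + j*p)
U = -1 (U = -1*1 = -1)
U*(-11) = -1*(-11) = 11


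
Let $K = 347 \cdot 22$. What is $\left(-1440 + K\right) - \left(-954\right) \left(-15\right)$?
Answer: $-8116$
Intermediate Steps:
$K = 7634$
$\left(-1440 + K\right) - \left(-954\right) \left(-15\right) = \left(-1440 + 7634\right) - \left(-954\right) \left(-15\right) = 6194 - 14310 = -8116$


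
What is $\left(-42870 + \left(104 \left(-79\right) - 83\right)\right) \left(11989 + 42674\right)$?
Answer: $-2797051047$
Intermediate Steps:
$\left(-42870 + \left(104 \left(-79\right) - 83\right)\right) \left(11989 + 42674\right) = \left(-42870 - 8299\right) 54663 = \left(-51169\right) 54663 = -2797051047$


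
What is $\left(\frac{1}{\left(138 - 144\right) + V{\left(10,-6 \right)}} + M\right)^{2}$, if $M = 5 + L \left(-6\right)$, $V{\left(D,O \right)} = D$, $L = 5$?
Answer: $\frac{9801}{16} \approx 612.56$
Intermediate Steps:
$M = -25$ ($M = 5 + 5 \left(-6\right) = 5 - 30 = -25$)
$\left(\frac{1}{\left(138 - 144\right) + V{\left(10,-6 \right)}} + M\right)^{2} = \left(\frac{1}{\left(138 - 144\right) + 10} - 25\right)^{2} = \left(\frac{1}{-6 + 10} - 25\right)^{2} = \left(\frac{1}{4} - 25\right)^{2} = \left(- \frac{99}{4}\right)^{2} = \frac{9801}{16}$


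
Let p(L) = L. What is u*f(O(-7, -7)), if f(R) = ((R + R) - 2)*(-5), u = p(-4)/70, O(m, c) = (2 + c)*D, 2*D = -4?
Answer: 36/7 ≈ 5.1429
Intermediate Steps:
D = -2 (D = (½)*(-4) = -2)
O(m, c) = -4 - 2*c (O(m, c) = (2 + c)*(-2) = -4 - 2*c)
u = -2/35 (u = -4/70 = -4*1/70 = -2/35 ≈ -0.057143)
f(R) = 10 - 10*R (f(R) = (2*R - 2)*(-5) = (-2 + 2*R)*(-5) = 10 - 10*R)
u*f(O(-7, -7)) = -2*(10 - 10*(-4 - 2*(-7)))/35 = -2*(10 - 10*(-4 + 14))/35 = -2*(10 - 10*10)/35 = -2*(10 - 100)/35 = -2/35*(-90) = 36/7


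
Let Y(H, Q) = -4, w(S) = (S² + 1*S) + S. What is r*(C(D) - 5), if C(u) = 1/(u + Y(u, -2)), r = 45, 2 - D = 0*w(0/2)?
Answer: -495/2 ≈ -247.50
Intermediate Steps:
w(S) = S² + 2*S (w(S) = (S² + S) + S = (S + S²) + S = S² + 2*S)
D = 2 (D = 2 - 0*(0/2)*(2 + 0/2) = 2 - 0*(0*(½))*(2 + 0*(½)) = 2 - 0*0*(2 + 0) = 2 - 0*0*2 = 2 - 0*0 = 2 - 1*0 = 2 + 0 = 2)
C(u) = 1/(-4 + u) (C(u) = 1/(u - 4) = 1/(-4 + u))
r*(C(D) - 5) = 45*(1/(-4 + 2) - 5) = 45*(1/(-2) - 5) = 45*(-½ - 5) = 45*(-11/2) = -495/2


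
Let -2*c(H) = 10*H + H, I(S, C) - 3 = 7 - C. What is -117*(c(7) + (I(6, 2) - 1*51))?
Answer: 19071/2 ≈ 9535.5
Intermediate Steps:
I(S, C) = 10 - C (I(S, C) = 3 + (7 - C) = 10 - C)
c(H) = -11*H/2 (c(H) = -(10*H + H)/2 = -11*H/2)
-117*(c(7) + (I(6, 2) - 1*51)) = -117*(-11/2*7 + ((10 - 1*2) - 1*51)) = -117*(-77/2 + ((10 - 2) - 51)) = -117*(-77/2 + (8 - 51)) = -117*(-77/2 - 43) = -117*(-163/2) = 19071/2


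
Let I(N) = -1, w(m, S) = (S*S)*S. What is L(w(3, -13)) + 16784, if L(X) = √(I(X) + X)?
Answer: 16784 + I*√2198 ≈ 16784.0 + 46.883*I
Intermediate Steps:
w(m, S) = S³ (w(m, S) = S²*S = S³)
L(X) = √(-1 + X)
L(w(3, -13)) + 16784 = √(-1 + (-13)³) + 16784 = √(-1 - 2197) + 16784 = √(-2198) + 16784 = I*√2198 + 16784 = 16784 + I*√2198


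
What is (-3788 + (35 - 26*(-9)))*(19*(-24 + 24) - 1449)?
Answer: 5099031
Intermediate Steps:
(-3788 + (35 - 26*(-9)))*(19*(-24 + 24) - 1449) = (-3788 + (35 + 234))*(19*0 - 1449) = (-3788 + 269)*(0 - 1449) = -3519*(-1449) = 5099031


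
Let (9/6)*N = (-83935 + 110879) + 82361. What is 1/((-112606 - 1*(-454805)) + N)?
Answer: 1/415069 ≈ 2.4092e-6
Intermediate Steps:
N = 72870 (N = 2*((-83935 + 110879) + 82361)/3 = 2*(26944 + 82361)/3 = (⅔)*109305 = 72870)
1/((-112606 - 1*(-454805)) + N) = 1/((-112606 - 1*(-454805)) + 72870) = 1/((-112606 + 454805) + 72870) = 1/(342199 + 72870) = 1/415069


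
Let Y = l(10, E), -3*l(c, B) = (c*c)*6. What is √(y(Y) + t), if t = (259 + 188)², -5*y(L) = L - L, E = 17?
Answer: 447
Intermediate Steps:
l(c, B) = -2*c² (l(c, B) = -c*c*6/3 = -c²*6/3 = -2*c²)
Y = -200 (Y = -2*10² = -2*100 = -200)
y(L) = 0 (y(L) = -(L - L)/5 = -⅕*0 = 0)
t = 199809 (t = 447² = 199809)
√(y(Y) + t) = √(0 + 199809) = √199809 = 447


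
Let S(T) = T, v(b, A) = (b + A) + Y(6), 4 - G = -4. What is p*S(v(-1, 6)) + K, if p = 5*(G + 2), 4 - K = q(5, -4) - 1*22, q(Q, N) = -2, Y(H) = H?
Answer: 578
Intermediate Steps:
G = 8 (G = 4 - 1*(-4) = 4 + 4 = 8)
v(b, A) = 6 + A + b (v(b, A) = (b + A) + 6 = (A + b) + 6 = 6 + A + b)
K = 28 (K = 4 - (-2 - 1*22) = 4 - (-2 - 22) = 4 - 1*(-24) = 4 + 24 = 28)
p = 50 (p = 5*(8 + 2) = 5*10 = 50)
p*S(v(-1, 6)) + K = 50*(6 + 6 - 1) + 28 = 50*11 + 28 = 550 + 28 = 578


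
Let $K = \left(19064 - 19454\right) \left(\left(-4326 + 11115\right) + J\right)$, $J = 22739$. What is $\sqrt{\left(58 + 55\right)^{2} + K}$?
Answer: $i \sqrt{11503151} \approx 3391.6 i$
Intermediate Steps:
$K = -11515920$ ($K = \left(19064 - 19454\right) \left(\left(-4326 + 11115\right) + 22739\right) = - 390 \left(6789 + 22739\right) = \left(-390\right) 29528 = -11515920$)
$\sqrt{\left(58 + 55\right)^{2} + K} = \sqrt{\left(58 + 55\right)^{2} - 11515920} = \sqrt{113^{2} - 11515920} = \sqrt{12769 - 11515920} = \sqrt{-11503151} = i \sqrt{11503151}$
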